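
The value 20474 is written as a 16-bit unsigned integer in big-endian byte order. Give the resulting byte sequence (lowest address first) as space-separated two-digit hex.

20474 in hexadecimal, padded to 16 bits, is 0x4FFA.
Split into bytes (most-significant first): 4F FA.
Big-endian: lowest address holds the most-significant byte.
So the memory order matches the most-significant-first order: 4F FA.

4F FA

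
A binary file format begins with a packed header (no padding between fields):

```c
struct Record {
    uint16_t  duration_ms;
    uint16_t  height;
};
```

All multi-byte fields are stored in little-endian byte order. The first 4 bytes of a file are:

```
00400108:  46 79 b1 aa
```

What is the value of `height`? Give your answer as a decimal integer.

`height` follows `duration_ms` (2 bytes), so it starts at byte offset 2 and occupies 2 bytes.
Bytes at offsets 2..3: B1 AA.
Little-endian stores the least-significant byte at the lowest address.
Reassemble most-significant byte first: AA B1 → 0xAAB1.
0xAAB1 = 43697.

43697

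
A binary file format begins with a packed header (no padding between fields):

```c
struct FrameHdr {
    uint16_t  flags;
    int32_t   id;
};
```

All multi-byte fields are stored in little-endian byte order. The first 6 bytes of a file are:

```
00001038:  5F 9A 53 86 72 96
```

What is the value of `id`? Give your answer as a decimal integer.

-1770879405

`id` follows `flags` (2 bytes), so it starts at byte offset 2 and occupies 4 bytes.
Bytes at offsets 2..5: 53 86 72 96.
In little-endian order the low byte comes first in memory.
Reassemble most-significant byte first: 96 72 86 53 → 0x96728653.
Top bit is set, so as a signed 32-bit value this is 0x96728653 − 2^32 = -1770879405.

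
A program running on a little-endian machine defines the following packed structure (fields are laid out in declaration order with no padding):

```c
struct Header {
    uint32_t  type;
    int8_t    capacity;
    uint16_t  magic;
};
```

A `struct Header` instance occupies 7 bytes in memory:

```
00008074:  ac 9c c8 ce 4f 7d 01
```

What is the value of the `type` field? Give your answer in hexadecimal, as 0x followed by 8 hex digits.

0xCEC89CAC

`type` is the first field, at byte offset 0, occupying 4 bytes.
Bytes at offsets 0..3: AC 9C C8 CE.
Little-endian: lowest address holds the least-significant byte.
Reassemble most-significant byte first: CE C8 9C AC → 0xCEC89CAC.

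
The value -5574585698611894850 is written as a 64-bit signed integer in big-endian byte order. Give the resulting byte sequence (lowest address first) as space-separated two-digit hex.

Two's complement of -5574585698611894850 in 64 bits: 5574585698611894850 = 0x4D5CE8284FBC1A42; invert → 0xB2A317D7B043E5BD; add 1 → 0xB2A317D7B043E5BE.
Split into bytes (most-significant first): B2 A3 17 D7 B0 43 E5 BE.
Big-endian: lowest address holds the most-significant byte.
So the memory order matches the most-significant-first order: B2 A3 17 D7 B0 43 E5 BE.

B2 A3 17 D7 B0 43 E5 BE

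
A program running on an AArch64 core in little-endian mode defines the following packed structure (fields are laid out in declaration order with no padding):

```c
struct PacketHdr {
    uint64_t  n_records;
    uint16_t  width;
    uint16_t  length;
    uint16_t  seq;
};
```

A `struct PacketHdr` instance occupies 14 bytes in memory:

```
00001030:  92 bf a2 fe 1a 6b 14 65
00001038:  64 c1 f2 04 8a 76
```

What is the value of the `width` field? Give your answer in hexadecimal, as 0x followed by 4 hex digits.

`width` follows `n_records` (8 bytes), so it starts at byte offset 8 and occupies 2 bytes.
Bytes at offsets 8..9: 64 C1.
Little-endian stores the least-significant byte at the lowest address.
Reassemble most-significant byte first: C1 64 → 0xC164.

0xC164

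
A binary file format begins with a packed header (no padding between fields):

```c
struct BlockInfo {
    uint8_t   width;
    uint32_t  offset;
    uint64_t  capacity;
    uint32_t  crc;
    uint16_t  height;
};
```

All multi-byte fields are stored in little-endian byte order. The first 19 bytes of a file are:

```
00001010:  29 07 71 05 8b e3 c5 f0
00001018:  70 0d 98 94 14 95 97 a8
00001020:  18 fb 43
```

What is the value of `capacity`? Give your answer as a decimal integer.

`capacity` follows `width` (1 B), `offset` (4 B), so it starts at offset 1 + 4 = 5 and occupies 8 bytes.
Bytes at offsets 5..12: E3 C5 F0 70 0D 98 94 14.
Little-endian stores the least-significant byte at the lowest address.
Reassemble most-significant byte first: 14 94 98 0D 70 F0 C5 E3 → 0x1494980D70F0C5E3.
0x1494980D70F0C5E3 = 1482977360808560099.

1482977360808560099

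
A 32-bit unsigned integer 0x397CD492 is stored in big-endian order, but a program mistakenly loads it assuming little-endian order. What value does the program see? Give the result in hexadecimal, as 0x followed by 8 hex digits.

Stored big-endian, the bytes at ascending addresses are 39 7C D4 92.
Read back as little-endian, the first byte is least significant, giving 0x92D47C39.

0x92D47C39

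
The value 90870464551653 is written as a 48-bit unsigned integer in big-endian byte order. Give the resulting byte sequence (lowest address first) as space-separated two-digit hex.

90870464551653 in hexadecimal, padded to 48 bits, is 0x52A56DC29AE5.
Split into bytes (most-significant first): 52 A5 6D C2 9A E5.
In big-endian order the high byte comes first in memory.
So the memory order matches the most-significant-first order: 52 A5 6D C2 9A E5.

52 A5 6D C2 9A E5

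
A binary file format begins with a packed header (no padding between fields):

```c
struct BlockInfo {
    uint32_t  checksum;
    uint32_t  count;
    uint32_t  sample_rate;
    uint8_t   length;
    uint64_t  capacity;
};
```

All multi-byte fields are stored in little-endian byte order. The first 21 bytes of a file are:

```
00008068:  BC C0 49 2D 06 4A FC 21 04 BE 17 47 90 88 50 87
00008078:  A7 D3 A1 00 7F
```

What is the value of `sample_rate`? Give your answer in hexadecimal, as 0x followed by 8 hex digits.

0x4717BE04

`sample_rate` follows `checksum` (4 B), `count` (4 B), so it starts at offset 4 + 4 = 8 and occupies 4 bytes.
Bytes at offsets 8..11: 04 BE 17 47.
Little-endian stores the least-significant byte at the lowest address.
Reassemble most-significant byte first: 47 17 BE 04 → 0x4717BE04.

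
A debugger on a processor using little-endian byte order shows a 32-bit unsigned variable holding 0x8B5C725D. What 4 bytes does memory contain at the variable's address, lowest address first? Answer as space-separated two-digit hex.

Split into bytes (most-significant first): 8B 5C 72 5D.
In little-endian order the low byte comes first in memory.
So at ascending addresses the bytes are 5D 72 5C 8B.

5D 72 5C 8B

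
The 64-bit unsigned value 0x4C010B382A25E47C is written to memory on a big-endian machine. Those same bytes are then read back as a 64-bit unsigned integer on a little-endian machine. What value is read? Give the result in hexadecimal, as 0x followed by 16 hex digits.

Stored big-endian, the bytes at ascending addresses are 4C 01 0B 38 2A 25 E4 7C.
Read back as little-endian, the first byte is least significant, giving 0x7CE4252A380B014C.

0x7CE4252A380B014C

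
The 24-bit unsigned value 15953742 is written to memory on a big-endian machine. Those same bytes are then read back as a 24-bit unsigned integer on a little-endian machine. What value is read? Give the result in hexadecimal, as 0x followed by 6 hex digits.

15953742 in 24-bit hexadecimal is 0xF36F4E.
Stored big-endian, the bytes at ascending addresses are F3 6F 4E.
Read back as little-endian, the first byte is least significant, giving 0x4E6FF3.

0x4E6FF3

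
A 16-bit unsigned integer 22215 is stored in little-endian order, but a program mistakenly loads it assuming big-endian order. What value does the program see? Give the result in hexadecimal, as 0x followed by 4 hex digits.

22215 in 16-bit hexadecimal is 0x56C7.
Stored little-endian, the bytes at ascending addresses are C7 56.
Read back as big-endian, the last byte is least significant, giving 0xC756.

0xC756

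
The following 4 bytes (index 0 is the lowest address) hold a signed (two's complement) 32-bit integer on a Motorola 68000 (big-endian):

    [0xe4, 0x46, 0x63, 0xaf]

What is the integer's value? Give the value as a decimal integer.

Big-endian: lowest address holds the most-significant byte.
The bytes are already most-significant first: 0xE44663AF.
Top bit is set, so as a signed 32-bit value this is 0xE44663AF − 2^32 = -465149009.

-465149009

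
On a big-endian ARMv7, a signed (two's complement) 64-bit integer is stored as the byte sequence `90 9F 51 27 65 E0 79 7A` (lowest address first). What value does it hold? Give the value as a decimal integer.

In big-endian order the high byte comes first in memory.
The bytes are already most-significant first: 0x909F512765E0797A.
Top bit is set, so as a signed 64-bit value this is 0x909F512765E0797A − 2^64 = -8025606781296150150.

-8025606781296150150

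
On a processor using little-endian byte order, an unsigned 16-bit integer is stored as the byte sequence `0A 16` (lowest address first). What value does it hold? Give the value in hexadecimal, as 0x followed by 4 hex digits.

In little-endian order the low byte comes first in memory.
Reassemble most-significant byte first: 16 0A → 0x160A.

0x160A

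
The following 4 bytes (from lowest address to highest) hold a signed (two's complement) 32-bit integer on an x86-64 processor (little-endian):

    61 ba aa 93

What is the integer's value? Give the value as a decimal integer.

-1817527711

Little-endian: lowest address holds the least-significant byte.
Reassemble most-significant byte first: 93 AA BA 61 → 0x93AABA61.
Top bit is set, so as a signed 32-bit value this is 0x93AABA61 − 2^32 = -1817527711.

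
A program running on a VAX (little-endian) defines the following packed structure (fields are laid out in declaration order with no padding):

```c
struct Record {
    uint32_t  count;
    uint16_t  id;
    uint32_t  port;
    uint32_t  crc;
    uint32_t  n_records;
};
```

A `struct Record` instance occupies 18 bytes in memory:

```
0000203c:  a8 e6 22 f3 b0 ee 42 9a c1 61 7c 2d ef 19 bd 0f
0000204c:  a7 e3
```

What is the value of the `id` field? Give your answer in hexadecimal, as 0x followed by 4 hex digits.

0xEEB0

`id` follows `count` (4 bytes), so it starts at byte offset 4 and occupies 2 bytes.
Bytes at offsets 4..5: B0 EE.
Little-endian: lowest address holds the least-significant byte.
Reassemble most-significant byte first: EE B0 → 0xEEB0.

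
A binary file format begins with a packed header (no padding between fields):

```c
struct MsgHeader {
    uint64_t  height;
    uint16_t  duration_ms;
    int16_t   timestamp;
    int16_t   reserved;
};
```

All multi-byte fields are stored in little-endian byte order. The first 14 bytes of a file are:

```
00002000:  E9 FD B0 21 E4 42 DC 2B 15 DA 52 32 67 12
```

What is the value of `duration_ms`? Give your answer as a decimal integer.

`duration_ms` follows `height` (8 bytes), so it starts at byte offset 8 and occupies 2 bytes.
Bytes at offsets 8..9: 15 DA.
Little-endian: lowest address holds the least-significant byte.
Reassemble most-significant byte first: DA 15 → 0xDA15.
0xDA15 = 55829.

55829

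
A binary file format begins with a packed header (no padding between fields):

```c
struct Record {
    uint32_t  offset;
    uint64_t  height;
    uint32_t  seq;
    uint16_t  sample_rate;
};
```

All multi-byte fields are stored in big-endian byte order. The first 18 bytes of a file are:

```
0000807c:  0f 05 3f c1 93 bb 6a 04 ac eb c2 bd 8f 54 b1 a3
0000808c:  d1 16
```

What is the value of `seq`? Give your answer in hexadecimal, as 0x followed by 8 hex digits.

0x8F54B1A3

`seq` follows `offset` (4 B), `height` (8 B), so it starts at offset 4 + 8 = 12 and occupies 4 bytes.
Bytes at offsets 12..15: 8F 54 B1 A3.
In big-endian order the high byte comes first in memory.
The bytes are already most-significant first: 0x8F54B1A3.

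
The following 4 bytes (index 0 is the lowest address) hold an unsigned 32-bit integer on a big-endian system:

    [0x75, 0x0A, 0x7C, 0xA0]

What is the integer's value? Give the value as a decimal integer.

Big-endian stores the most-significant byte at the lowest address.
The bytes are already most-significant first: 0x750A7CA0.
0x750A7CA0 = 1963621536.

1963621536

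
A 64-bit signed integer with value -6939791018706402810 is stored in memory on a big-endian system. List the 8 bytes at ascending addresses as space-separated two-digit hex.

9F B0 E8 D6 4A 8F 02 06

Two's complement of -6939791018706402810 in 64 bits: 6939791018706402810 = 0x604F1729B570FDFA; invert → 0x9FB0E8D64A8F0205; add 1 → 0x9FB0E8D64A8F0206.
Split into bytes (most-significant first): 9F B0 E8 D6 4A 8F 02 06.
In big-endian order the high byte comes first in memory.
So the memory order matches the most-significant-first order: 9F B0 E8 D6 4A 8F 02 06.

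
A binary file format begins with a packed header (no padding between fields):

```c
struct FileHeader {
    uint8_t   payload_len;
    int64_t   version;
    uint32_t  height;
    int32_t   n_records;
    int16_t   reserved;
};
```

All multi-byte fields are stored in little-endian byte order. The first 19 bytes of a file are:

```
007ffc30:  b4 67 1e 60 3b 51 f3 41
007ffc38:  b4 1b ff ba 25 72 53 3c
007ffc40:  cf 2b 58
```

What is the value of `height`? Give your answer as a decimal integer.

`height` follows `payload_len` (1 B), `version` (8 B), so it starts at offset 1 + 8 = 9 and occupies 4 bytes.
Bytes at offsets 9..12: 1B FF BA 25.
In little-endian order the low byte comes first in memory.
Reassemble most-significant byte first: 25 BA FF 1B → 0x25BAFF1B.
0x25BAFF1B = 633011995.

633011995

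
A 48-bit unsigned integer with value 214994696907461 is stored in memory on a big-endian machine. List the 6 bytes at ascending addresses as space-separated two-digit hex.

214994696907461 in hexadecimal, padded to 48 bits, is 0xC3895A89AAC5.
Split into bytes (most-significant first): C3 89 5A 89 AA C5.
In big-endian order the high byte comes first in memory.
So the memory order matches the most-significant-first order: C3 89 5A 89 AA C5.

C3 89 5A 89 AA C5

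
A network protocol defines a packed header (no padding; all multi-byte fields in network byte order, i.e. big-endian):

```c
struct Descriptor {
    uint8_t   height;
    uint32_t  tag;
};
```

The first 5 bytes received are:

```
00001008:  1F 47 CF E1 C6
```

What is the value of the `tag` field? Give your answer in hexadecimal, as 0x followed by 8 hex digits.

0x47CFE1C6

`tag` follows `height` (1 byte), so it starts at byte offset 1 and occupies 4 bytes.
Bytes at offsets 1..4: 47 CF E1 C6.
Big-endian stores the most-significant byte at the lowest address.
The bytes are already most-significant first: 0x47CFE1C6.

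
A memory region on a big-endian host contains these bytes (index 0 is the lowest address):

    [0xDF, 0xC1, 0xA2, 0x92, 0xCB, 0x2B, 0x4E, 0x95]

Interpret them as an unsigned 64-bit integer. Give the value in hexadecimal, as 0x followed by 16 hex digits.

Big-endian stores the most-significant byte at the lowest address.
The bytes are already most-significant first: 0xDFC1A292CB2B4E95.

0xDFC1A292CB2B4E95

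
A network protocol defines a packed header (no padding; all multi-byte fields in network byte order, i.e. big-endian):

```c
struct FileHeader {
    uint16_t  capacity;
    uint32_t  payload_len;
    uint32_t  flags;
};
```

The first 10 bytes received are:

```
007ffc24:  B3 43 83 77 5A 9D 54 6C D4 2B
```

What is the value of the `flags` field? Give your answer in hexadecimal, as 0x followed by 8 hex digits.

0x546CD42B

`flags` follows `capacity` (2 B), `payload_len` (4 B), so it starts at offset 2 + 4 = 6 and occupies 4 bytes.
Bytes at offsets 6..9: 54 6C D4 2B.
Big-endian: lowest address holds the most-significant byte.
The bytes are already most-significant first: 0x546CD42B.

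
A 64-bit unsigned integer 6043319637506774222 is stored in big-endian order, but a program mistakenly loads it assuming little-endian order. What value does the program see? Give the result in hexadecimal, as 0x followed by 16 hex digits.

6043319637506774222 in 64-bit hexadecimal is 0x53DE2F3101BBD4CE.
Stored big-endian, the bytes at ascending addresses are 53 DE 2F 31 01 BB D4 CE.
Read back as little-endian, the first byte is least significant, giving 0xCED4BB01312FDE53.

0xCED4BB01312FDE53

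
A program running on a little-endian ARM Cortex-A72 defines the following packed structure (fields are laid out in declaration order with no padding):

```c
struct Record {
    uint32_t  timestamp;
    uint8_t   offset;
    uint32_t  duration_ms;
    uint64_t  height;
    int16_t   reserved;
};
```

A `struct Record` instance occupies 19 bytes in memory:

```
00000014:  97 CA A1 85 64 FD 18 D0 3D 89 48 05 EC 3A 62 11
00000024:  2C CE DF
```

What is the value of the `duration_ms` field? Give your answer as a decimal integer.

`duration_ms` follows `timestamp` (4 B), `offset` (1 B), so it starts at offset 4 + 1 = 5 and occupies 4 bytes.
Bytes at offsets 5..8: FD 18 D0 3D.
In little-endian order the low byte comes first in memory.
Reassemble most-significant byte first: 3D D0 18 FD → 0x3DD018FD.
0x3DD018FD = 1037048061.

1037048061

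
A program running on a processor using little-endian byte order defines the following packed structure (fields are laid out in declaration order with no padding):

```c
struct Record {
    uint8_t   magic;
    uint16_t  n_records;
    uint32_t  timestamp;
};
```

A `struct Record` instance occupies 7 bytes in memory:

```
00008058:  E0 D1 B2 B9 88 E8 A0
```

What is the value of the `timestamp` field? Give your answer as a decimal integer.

2699593913

`timestamp` follows `magic` (1 B), `n_records` (2 B), so it starts at offset 1 + 2 = 3 and occupies 4 bytes.
Bytes at offsets 3..6: B9 88 E8 A0.
Little-endian stores the least-significant byte at the lowest address.
Reassemble most-significant byte first: A0 E8 88 B9 → 0xA0E888B9.
0xA0E888B9 = 2699593913.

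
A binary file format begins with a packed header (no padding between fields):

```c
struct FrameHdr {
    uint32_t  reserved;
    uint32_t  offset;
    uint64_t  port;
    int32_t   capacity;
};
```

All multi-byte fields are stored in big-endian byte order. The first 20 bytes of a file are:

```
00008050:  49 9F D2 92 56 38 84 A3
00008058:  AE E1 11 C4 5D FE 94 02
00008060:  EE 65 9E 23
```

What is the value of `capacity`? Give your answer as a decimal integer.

-295330269

`capacity` follows `reserved` (4 B), `offset` (4 B), `port` (8 B), so it starts at offset 4 + 4 + 8 = 16 and occupies 4 bytes.
Bytes at offsets 16..19: EE 65 9E 23.
Big-endian: lowest address holds the most-significant byte.
The bytes are already most-significant first: 0xEE659E23.
Top bit is set, so as a signed 32-bit value this is 0xEE659E23 − 2^32 = -295330269.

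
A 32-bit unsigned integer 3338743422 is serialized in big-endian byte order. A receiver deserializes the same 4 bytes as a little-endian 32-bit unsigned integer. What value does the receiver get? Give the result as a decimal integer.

3338743422 in 32-bit hexadecimal is 0xC7012E7E.
Stored big-endian, the bytes at ascending addresses are C7 01 2E 7E.
Read back as little-endian, the first byte is least significant, giving 0x7E2E01C7.
0x7E2E01C7 = 2116944327.

2116944327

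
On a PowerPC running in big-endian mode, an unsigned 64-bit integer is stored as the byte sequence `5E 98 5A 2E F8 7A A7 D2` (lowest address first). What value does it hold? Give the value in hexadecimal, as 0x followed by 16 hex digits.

Big-endian stores the most-significant byte at the lowest address.
The bytes are already most-significant first: 0x5E985A2EF87AA7D2.

0x5E985A2EF87AA7D2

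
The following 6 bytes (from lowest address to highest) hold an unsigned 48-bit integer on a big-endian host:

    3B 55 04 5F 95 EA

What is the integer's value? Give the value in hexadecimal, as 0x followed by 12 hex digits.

Big-endian stores the most-significant byte at the lowest address.
The bytes are already most-significant first: 0x3B55045F95EA.

0x3B55045F95EA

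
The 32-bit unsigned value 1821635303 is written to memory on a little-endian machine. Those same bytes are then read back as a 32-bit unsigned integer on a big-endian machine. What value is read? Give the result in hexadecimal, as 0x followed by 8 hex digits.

1821635303 in 32-bit hexadecimal is 0x6C93F2E7.
Stored little-endian, the bytes at ascending addresses are E7 F2 93 6C.
Read back as big-endian, the last byte is least significant, giving 0xE7F2936C.

0xE7F2936C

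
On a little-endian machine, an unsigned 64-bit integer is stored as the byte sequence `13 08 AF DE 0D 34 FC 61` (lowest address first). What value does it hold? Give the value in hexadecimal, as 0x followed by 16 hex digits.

In little-endian order the low byte comes first in memory.
Reassemble most-significant byte first: 61 FC 34 0D DE AF 08 13 → 0x61FC340DDEAF0813.

0x61FC340DDEAF0813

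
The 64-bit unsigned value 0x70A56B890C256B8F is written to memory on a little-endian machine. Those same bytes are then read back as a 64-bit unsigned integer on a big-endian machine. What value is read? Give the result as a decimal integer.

10334394505707103600

Stored little-endian, the bytes at ascending addresses are 8F 6B 25 0C 89 6B A5 70.
Read back as big-endian, the last byte is least significant, giving 0x8F6B250C896BA570.
0x8F6B250C896BA570 = 10334394505707103600.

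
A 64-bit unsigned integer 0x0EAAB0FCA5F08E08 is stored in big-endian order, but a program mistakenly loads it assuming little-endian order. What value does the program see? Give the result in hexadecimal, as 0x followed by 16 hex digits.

0x088EF0A5FCB0AA0E

Stored big-endian, the bytes at ascending addresses are 0E AA B0 FC A5 F0 8E 08.
Read back as little-endian, the first byte is least significant, giving 0x088EF0A5FCB0AA0E.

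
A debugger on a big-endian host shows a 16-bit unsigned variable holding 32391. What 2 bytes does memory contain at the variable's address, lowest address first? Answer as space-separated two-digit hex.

32391 in hexadecimal, padded to 16 bits, is 0x7E87.
Split into bytes (most-significant first): 7E 87.
In big-endian order the high byte comes first in memory.
So the memory order matches the most-significant-first order: 7E 87.

7E 87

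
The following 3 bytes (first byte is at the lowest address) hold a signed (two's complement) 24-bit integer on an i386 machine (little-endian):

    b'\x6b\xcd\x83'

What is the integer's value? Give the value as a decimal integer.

-8139413

Little-endian stores the least-significant byte at the lowest address.
Reassemble most-significant byte first: 83 CD 6B → 0x83CD6B.
Top bit is set, so as a signed 24-bit value this is 0x83CD6B − 2^24 = -8139413.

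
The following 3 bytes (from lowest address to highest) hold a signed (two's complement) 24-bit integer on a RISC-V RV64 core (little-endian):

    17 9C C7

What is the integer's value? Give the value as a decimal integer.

-3695593

In little-endian order the low byte comes first in memory.
Reassemble most-significant byte first: C7 9C 17 → 0xC79C17.
Top bit is set, so as a signed 24-bit value this is 0xC79C17 − 2^24 = -3695593.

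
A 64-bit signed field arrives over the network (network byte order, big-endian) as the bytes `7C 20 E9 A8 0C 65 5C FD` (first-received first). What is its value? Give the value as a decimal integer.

Big-endian stores the most-significant byte at the lowest address.
The bytes are already most-significant first: 0x7C20E9A80C655CFD.
0x7C20E9A80C655CFD = 8944405767929552125.

8944405767929552125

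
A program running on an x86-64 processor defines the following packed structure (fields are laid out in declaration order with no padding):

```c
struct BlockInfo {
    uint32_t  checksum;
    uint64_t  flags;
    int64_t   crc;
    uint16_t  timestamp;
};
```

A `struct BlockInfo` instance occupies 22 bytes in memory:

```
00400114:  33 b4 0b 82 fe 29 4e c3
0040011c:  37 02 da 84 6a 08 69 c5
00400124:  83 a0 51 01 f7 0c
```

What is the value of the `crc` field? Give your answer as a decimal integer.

`crc` follows `checksum` (4 B), `flags` (8 B), so it starts at offset 4 + 8 = 12 and occupies 8 bytes.
Bytes at offsets 12..19: 6A 08 69 C5 83 A0 51 01.
Little-endian: lowest address holds the least-significant byte.
Reassemble most-significant byte first: 01 51 A0 83 C5 69 08 6A → 0x0151A083C569086A.
0x0151A083C569086A = 95033554964645994.

95033554964645994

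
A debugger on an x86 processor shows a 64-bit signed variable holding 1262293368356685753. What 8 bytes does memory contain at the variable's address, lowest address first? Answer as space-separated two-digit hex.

1262293368356685753 in hexadecimal, padded to 64 bits, is 0x118491216F3B47B9.
Split into bytes (most-significant first): 11 84 91 21 6F 3B 47 B9.
In little-endian order the low byte comes first in memory.
So at ascending addresses the bytes are B9 47 3B 6F 21 91 84 11.

B9 47 3B 6F 21 91 84 11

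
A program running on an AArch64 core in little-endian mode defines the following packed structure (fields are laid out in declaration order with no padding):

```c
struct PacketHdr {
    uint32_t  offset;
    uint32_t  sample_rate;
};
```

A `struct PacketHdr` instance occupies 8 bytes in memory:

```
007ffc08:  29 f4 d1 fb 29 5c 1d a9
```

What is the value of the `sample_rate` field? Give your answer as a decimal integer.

`sample_rate` follows `offset` (4 bytes), so it starts at byte offset 4 and occupies 4 bytes.
Bytes at offsets 4..7: 29 5C 1D A9.
Little-endian stores the least-significant byte at the lowest address.
Reassemble most-significant byte first: A9 1D 5C 29 → 0xA91D5C29.
0xA91D5C29 = 2837273641.

2837273641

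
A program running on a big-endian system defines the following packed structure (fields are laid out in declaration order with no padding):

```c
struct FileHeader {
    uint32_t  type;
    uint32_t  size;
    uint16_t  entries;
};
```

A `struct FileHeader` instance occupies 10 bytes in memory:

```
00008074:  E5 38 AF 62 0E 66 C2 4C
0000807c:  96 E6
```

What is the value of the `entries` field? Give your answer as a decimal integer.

`entries` follows `type` (4 B), `size` (4 B), so it starts at offset 4 + 4 = 8 and occupies 2 bytes.
Bytes at offsets 8..9: 96 E6.
Big-endian: lowest address holds the most-significant byte.
The bytes are already most-significant first: 0x96E6.
0x96E6 = 38630.

38630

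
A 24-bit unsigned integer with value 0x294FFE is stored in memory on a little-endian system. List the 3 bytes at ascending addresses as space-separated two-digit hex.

FE 4F 29

Split into bytes (most-significant first): 29 4F FE.
Little-endian: lowest address holds the least-significant byte.
So at ascending addresses the bytes are FE 4F 29.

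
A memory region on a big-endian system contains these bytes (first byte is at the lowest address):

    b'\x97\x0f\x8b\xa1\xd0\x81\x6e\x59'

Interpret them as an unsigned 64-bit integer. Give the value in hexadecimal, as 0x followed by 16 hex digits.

0x970F8BA1D0816E59

Big-endian: lowest address holds the most-significant byte.
The bytes are already most-significant first: 0x970F8BA1D0816E59.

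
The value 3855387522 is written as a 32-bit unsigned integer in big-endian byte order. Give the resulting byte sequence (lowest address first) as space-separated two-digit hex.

3855387522 in hexadecimal, padded to 32 bits, is 0xE5CC8B82.
Split into bytes (most-significant first): E5 CC 8B 82.
In big-endian order the high byte comes first in memory.
So the memory order matches the most-significant-first order: E5 CC 8B 82.

E5 CC 8B 82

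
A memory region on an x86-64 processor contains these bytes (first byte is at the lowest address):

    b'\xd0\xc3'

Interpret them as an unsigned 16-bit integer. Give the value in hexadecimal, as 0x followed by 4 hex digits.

Little-endian: lowest address holds the least-significant byte.
Reassemble most-significant byte first: C3 D0 → 0xC3D0.

0xC3D0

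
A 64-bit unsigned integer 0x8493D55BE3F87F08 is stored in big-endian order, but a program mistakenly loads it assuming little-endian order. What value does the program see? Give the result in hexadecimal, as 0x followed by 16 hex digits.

0x087FF8E35BD59384

Stored big-endian, the bytes at ascending addresses are 84 93 D5 5B E3 F8 7F 08.
Read back as little-endian, the first byte is least significant, giving 0x087FF8E35BD59384.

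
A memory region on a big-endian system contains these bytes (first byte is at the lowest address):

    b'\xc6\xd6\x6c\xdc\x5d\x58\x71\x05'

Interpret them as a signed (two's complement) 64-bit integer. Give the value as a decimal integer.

-4118985115469057787

In big-endian order the high byte comes first in memory.
The bytes are already most-significant first: 0xC6D66CDC5D587105.
Top bit is set, so as a signed 64-bit value this is 0xC6D66CDC5D587105 − 2^64 = -4118985115469057787.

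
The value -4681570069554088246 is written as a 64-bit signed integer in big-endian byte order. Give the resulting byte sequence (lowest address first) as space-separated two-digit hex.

BF 07 B8 D3 65 20 B6 CA

Two's complement of -4681570069554088246 in 64 bits: 4681570069554088246 = 0x40F8472C9ADF4936; invert → 0xBF07B8D36520B6C9; add 1 → 0xBF07B8D36520B6CA.
Split into bytes (most-significant first): BF 07 B8 D3 65 20 B6 CA.
Big-endian stores the most-significant byte at the lowest address.
So the memory order matches the most-significant-first order: BF 07 B8 D3 65 20 B6 CA.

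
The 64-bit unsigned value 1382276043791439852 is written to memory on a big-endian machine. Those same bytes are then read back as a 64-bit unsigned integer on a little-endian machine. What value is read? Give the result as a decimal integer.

17048298305778626067

1382276043791439852 in 64-bit hexadecimal is 0x132ED4BCFBB897EC.
Stored big-endian, the bytes at ascending addresses are 13 2E D4 BC FB B8 97 EC.
Read back as little-endian, the first byte is least significant, giving 0xEC97B8FBBCD42E13.
0xEC97B8FBBCD42E13 = 17048298305778626067.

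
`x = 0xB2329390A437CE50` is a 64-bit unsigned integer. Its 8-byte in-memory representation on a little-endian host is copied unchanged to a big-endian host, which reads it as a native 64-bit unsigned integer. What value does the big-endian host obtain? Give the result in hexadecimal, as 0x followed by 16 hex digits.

Stored little-endian, the bytes at ascending addresses are 50 CE 37 A4 90 93 32 B2.
Read back as big-endian, the last byte is least significant, giving 0x50CE37A4909332B2.

0x50CE37A4909332B2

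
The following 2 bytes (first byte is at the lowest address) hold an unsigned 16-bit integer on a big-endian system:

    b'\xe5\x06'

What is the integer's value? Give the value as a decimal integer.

58630

Big-endian stores the most-significant byte at the lowest address.
The bytes are already most-significant first: 0xE506.
0xE506 = 58630.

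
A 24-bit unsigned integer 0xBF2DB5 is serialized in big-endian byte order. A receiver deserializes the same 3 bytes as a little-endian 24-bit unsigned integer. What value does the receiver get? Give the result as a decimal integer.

Stored big-endian, the bytes at ascending addresses are BF 2D B5.
Read back as little-endian, the first byte is least significant, giving 0xB52DBF.
0xB52DBF = 11873727.

11873727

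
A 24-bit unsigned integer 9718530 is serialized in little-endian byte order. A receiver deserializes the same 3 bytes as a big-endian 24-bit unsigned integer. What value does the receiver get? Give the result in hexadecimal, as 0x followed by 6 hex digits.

0x024B94

9718530 in 24-bit hexadecimal is 0x944B02.
Stored little-endian, the bytes at ascending addresses are 02 4B 94.
Read back as big-endian, the last byte is least significant, giving 0x024B94.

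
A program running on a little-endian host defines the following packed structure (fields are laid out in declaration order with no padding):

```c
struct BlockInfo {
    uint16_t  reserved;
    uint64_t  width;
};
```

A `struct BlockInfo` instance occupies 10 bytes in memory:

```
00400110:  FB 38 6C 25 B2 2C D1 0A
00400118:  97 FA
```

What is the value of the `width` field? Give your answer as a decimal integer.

18056913124479608172

`width` follows `reserved` (2 bytes), so it starts at byte offset 2 and occupies 8 bytes.
Bytes at offsets 2..9: 6C 25 B2 2C D1 0A 97 FA.
Little-endian: lowest address holds the least-significant byte.
Reassemble most-significant byte first: FA 97 0A D1 2C B2 25 6C → 0xFA970AD12CB2256C.
0xFA970AD12CB2256C = 18056913124479608172.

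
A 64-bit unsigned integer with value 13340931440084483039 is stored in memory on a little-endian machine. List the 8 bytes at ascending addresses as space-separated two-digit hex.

DF 7B 13 23 76 82 24 B9

13340931440084483039 in hexadecimal, padded to 64 bits, is 0xB924827623137BDF.
Split into bytes (most-significant first): B9 24 82 76 23 13 7B DF.
Little-endian stores the least-significant byte at the lowest address.
So at ascending addresses the bytes are DF 7B 13 23 76 82 24 B9.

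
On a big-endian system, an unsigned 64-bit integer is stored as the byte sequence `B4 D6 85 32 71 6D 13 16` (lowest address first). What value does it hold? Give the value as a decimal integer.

13030749023540941590

Big-endian stores the most-significant byte at the lowest address.
The bytes are already most-significant first: 0xB4D68532716D1316.
0xB4D68532716D1316 = 13030749023540941590.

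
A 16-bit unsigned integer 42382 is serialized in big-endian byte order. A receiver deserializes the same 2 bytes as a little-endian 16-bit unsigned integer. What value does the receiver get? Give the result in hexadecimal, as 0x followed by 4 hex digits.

42382 in 16-bit hexadecimal is 0xA58E.
Stored big-endian, the bytes at ascending addresses are A5 8E.
Read back as little-endian, the first byte is least significant, giving 0x8EA5.

0x8EA5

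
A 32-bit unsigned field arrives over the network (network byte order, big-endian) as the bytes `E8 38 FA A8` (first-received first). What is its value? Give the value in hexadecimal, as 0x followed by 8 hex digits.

Big-endian: lowest address holds the most-significant byte.
The bytes are already most-significant first: 0xE838FAA8.

0xE838FAA8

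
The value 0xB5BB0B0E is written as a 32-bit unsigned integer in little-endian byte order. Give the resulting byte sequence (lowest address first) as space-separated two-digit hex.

0E 0B BB B5

Split into bytes (most-significant first): B5 BB 0B 0E.
Little-endian stores the least-significant byte at the lowest address.
So at ascending addresses the bytes are 0E 0B BB B5.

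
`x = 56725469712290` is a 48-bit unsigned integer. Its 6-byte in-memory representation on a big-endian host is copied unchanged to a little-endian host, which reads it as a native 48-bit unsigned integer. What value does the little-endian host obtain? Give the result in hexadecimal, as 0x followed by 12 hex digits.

0xA2CF786D9733

56725469712290 in 48-bit hexadecimal is 0x33976D78CFA2.
Stored big-endian, the bytes at ascending addresses are 33 97 6D 78 CF A2.
Read back as little-endian, the first byte is least significant, giving 0xA2CF786D9733.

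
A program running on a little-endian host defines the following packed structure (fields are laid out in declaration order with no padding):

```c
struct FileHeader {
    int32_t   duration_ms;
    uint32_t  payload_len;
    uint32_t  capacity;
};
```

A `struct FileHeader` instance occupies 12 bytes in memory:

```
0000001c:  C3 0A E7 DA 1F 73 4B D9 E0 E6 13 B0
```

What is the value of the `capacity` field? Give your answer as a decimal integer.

`capacity` follows `duration_ms` (4 B), `payload_len` (4 B), so it starts at offset 4 + 4 = 8 and occupies 4 bytes.
Bytes at offsets 8..11: E0 E6 13 B0.
Little-endian: lowest address holds the least-significant byte.
Reassemble most-significant byte first: B0 13 E6 E0 → 0xB013E6E0.
0xB013E6E0 = 2954094304.

2954094304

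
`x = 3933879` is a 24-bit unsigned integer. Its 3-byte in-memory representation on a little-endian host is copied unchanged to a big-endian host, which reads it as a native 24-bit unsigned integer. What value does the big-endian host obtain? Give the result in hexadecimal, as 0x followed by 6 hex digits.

3933879 in 24-bit hexadecimal is 0x3C06B7.
Stored little-endian, the bytes at ascending addresses are B7 06 3C.
Read back as big-endian, the last byte is least significant, giving 0xB7063C.

0xB7063C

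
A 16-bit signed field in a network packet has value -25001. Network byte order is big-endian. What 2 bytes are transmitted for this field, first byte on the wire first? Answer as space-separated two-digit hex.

9E 57

Two's complement of -25001 in 16 bits: 25001 = 0x61A9; invert → 0x9E56; add 1 → 0x9E57.
Split into bytes (most-significant first): 9E 57.
Big-endian stores the most-significant byte at the lowest address.
So the memory order matches the most-significant-first order: 9E 57.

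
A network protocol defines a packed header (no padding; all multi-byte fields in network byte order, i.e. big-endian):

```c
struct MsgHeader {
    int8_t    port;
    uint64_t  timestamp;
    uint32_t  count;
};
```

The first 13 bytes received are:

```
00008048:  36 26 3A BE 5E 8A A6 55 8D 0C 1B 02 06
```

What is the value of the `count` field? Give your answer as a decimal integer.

203096582

`count` follows `port` (1 B), `timestamp` (8 B), so it starts at offset 1 + 8 = 9 and occupies 4 bytes.
Bytes at offsets 9..12: 0C 1B 02 06.
Big-endian: lowest address holds the most-significant byte.
The bytes are already most-significant first: 0x0C1B0206.
0x0C1B0206 = 203096582.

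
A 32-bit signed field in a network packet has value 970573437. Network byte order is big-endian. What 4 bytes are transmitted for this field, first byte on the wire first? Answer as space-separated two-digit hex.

39 D9 C6 7D

970573437 in hexadecimal, padded to 32 bits, is 0x39D9C67D.
Split into bytes (most-significant first): 39 D9 C6 7D.
In big-endian order the high byte comes first in memory.
So the memory order matches the most-significant-first order: 39 D9 C6 7D.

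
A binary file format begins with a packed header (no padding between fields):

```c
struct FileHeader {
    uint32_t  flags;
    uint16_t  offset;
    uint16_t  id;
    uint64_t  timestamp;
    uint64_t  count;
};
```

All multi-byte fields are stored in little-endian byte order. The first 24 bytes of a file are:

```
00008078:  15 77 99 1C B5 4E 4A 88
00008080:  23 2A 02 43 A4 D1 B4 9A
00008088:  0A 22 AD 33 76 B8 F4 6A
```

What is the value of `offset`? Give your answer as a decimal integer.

`offset` follows `flags` (4 bytes), so it starts at byte offset 4 and occupies 2 bytes.
Bytes at offsets 4..5: B5 4E.
Little-endian: lowest address holds the least-significant byte.
Reassemble most-significant byte first: 4E B5 → 0x4EB5.
0x4EB5 = 20149.

20149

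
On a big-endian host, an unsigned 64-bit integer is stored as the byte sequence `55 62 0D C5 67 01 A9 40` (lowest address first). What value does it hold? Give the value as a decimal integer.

6152495182429399360

Big-endian: lowest address holds the most-significant byte.
The bytes are already most-significant first: 0x55620DC56701A940.
0x55620DC56701A940 = 6152495182429399360.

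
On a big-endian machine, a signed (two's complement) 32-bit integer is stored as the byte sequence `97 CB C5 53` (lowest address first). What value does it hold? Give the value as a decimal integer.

Big-endian stores the most-significant byte at the lowest address.
The bytes are already most-significant first: 0x97CBC553.
Top bit is set, so as a signed 32-bit value this is 0x97CBC553 − 2^32 = -1748253357.

-1748253357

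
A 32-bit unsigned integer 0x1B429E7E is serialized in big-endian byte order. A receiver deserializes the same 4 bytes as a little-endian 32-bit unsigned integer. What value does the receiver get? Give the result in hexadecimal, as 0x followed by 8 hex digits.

Stored big-endian, the bytes at ascending addresses are 1B 42 9E 7E.
Read back as little-endian, the first byte is least significant, giving 0x7E9E421B.

0x7E9E421B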